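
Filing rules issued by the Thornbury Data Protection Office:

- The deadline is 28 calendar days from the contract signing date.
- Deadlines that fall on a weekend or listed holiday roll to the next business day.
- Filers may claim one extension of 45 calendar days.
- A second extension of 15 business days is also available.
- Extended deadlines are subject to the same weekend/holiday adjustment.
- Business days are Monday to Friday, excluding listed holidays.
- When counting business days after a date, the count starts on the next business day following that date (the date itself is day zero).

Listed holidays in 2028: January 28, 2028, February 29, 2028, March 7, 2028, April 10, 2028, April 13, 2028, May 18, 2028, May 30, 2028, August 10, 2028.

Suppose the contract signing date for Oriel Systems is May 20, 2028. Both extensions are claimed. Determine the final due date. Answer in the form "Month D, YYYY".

August 25, 2028

Trigger date May 20, 2028 + 28 calendar days = June 17, 2028.
June 17, 2028 is a Saturday; the next business day is June 19, 2028 (Monday).
Applying the 45-calendar-day extension: June 19, 2028 + 45 days = August 3, 2028.
Since August 3, 2028 is a Thursday and not a holiday, the date is unchanged.
Applying the 15-business-day extension: 15 business days after August 3, 2028 is August 25, 2028.
August 25, 2028 (Friday) is already a business day.
Final deadline: August 25, 2028.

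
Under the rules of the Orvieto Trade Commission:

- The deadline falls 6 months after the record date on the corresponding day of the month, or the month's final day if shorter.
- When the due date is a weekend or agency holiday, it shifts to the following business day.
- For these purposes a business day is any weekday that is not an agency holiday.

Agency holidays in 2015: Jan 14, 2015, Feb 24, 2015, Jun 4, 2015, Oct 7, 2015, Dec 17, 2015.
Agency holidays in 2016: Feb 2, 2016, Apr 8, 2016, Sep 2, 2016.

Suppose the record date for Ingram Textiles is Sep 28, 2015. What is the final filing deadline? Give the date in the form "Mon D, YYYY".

Mar 28, 2016

6 months after Sep 28, 2015, on the same day of the month, is Mar 28, 2016.
Mar 28, 2016 is a Monday and not a listed holiday, so it stands.
So the filing is due Mar 28, 2016.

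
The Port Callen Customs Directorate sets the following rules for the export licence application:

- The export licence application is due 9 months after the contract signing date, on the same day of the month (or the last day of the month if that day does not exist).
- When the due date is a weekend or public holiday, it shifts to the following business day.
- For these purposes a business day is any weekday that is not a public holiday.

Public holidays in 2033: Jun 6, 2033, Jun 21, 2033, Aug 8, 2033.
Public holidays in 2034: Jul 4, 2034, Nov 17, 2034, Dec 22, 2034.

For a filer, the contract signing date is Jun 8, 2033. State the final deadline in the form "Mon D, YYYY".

9 months after Jun 8, 2033, on the same day of the month, is Mar 8, 2034.
Mar 8, 2034 falls on a Wednesday, which is a business day, so no adjustment is needed.
So the filing is due Mar 8, 2034.

Mar 8, 2034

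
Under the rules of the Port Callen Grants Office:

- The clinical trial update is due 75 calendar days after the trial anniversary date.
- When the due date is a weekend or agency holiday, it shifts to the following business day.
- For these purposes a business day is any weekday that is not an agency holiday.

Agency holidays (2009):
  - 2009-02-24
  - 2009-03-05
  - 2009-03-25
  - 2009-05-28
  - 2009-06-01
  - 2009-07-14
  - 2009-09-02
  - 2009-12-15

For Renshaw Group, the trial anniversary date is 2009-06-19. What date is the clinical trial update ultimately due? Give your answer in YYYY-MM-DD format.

2009-09-03

Trigger date 2009-06-19 + 75 calendar days = 2009-09-02.
2009-09-02 is a listed holiday; the next business day is 2009-09-03 (Thursday).
So the filing is due 2009-09-03.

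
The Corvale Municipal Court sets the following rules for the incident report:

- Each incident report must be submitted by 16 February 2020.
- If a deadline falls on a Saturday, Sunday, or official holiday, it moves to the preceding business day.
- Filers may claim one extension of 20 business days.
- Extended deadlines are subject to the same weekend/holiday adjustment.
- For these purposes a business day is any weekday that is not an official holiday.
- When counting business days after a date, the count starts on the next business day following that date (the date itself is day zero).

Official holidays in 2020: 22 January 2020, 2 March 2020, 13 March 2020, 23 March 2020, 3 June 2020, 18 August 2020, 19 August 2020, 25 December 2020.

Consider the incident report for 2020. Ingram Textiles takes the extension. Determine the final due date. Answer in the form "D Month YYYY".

17 March 2020

The statutory due date is 16 February 2020.
16 February 2020 falls on a Sunday. Rolling to the preceding business day gives 14 February 2020, a Friday.
Applying the 20-business-day extension: 20 business days after 14 February 2020 is 17 March 2020.
17 March 2020 (Tuesday) is already a business day.
The final due date is 17 March 2020.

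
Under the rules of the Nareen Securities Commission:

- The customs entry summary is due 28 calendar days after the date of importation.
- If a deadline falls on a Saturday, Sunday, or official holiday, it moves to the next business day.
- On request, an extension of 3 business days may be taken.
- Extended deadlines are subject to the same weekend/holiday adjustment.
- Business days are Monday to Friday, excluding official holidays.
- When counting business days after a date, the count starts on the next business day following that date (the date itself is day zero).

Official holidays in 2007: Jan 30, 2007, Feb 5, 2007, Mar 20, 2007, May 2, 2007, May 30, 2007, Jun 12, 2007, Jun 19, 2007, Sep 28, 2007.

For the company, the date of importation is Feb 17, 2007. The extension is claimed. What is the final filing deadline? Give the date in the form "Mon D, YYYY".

28 calendar days after Feb 17, 2007 is Mar 17, 2007.
Mar 17, 2007 falls on a Saturday. Rolling to the next business day gives Mar 19, 2007, a Monday.
Counting 3 further business days from Mar 19, 2007 reaches Mar 23, 2007.
Since Mar 23, 2007 is a Friday and not a holiday, the date is unchanged.
Deadline: Mar 23, 2007.

Mar 23, 2007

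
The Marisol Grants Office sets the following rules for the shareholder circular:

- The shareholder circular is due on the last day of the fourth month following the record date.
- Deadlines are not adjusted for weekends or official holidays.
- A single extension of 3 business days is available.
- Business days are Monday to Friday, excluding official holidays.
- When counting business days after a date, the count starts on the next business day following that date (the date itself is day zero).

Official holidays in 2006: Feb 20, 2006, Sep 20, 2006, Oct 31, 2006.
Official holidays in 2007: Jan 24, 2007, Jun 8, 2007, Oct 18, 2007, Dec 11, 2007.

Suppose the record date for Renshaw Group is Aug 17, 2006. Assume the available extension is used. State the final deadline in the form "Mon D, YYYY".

Jan 3, 2007

The fourth month after Aug 17, 2006 is December 2006, whose last day is Dec 31, 2006.
No adjustment is made for weekends or holidays, so Dec 31, 2006 stands.
Counting 3 further business days from Dec 31, 2006 reaches Jan 3, 2007.
No adjustment is made for weekends or holidays, so Jan 3, 2007 stands.
Deadline: Jan 3, 2007.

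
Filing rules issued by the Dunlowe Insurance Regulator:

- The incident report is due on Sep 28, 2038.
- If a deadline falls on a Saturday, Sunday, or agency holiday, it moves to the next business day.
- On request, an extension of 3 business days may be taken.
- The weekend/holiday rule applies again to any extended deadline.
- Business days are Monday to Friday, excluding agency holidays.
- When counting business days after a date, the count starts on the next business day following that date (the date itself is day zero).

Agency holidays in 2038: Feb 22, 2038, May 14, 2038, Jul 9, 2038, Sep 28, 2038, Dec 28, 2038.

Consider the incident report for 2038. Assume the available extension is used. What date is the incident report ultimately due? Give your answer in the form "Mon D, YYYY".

Start from the fixed due date, Sep 28, 2038.
Sep 28, 2038 is a listed holiday, so it moves to the next business day, Sep 29, 2038 (Wednesday).
The 3-business-day extension runs from Sep 29, 2038 to Oct 4, 2038.
Oct 4, 2038 (Monday) is already a business day.
The final due date is Oct 4, 2038.

Oct 4, 2038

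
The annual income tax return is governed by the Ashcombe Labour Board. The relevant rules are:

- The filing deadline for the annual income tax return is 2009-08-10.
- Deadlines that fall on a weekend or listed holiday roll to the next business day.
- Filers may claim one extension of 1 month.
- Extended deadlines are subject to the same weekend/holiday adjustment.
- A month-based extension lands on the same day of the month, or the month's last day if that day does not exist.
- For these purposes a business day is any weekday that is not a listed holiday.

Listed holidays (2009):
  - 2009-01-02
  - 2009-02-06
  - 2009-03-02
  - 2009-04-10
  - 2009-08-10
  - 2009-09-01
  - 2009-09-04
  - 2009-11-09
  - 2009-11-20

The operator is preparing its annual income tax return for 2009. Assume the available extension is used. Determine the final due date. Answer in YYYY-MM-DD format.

2009-09-11

The statutory due date is 2009-08-10.
2009-08-10 falls on a listed holiday. Rolling to the next business day gives 2009-08-11, a Tuesday.
The 1 month extension carries 2009-08-11 to 2009-09-11.
Since 2009-09-11 is a Friday and not a holiday, the date is unchanged.
So the filing is due 2009-09-11.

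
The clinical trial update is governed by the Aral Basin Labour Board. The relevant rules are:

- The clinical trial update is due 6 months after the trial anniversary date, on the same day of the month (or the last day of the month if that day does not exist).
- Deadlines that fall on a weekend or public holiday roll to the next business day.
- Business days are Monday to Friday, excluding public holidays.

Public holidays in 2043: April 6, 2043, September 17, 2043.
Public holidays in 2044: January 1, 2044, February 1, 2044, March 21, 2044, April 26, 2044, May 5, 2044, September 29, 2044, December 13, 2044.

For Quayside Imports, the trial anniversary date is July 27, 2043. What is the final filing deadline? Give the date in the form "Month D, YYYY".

Moving 6 months forward from July 27, 2043 on the corresponding day gives January 27, 2044.
January 27, 2044 is a Wednesday and not a listed holiday, so it stands.
Deadline: January 27, 2044.

January 27, 2044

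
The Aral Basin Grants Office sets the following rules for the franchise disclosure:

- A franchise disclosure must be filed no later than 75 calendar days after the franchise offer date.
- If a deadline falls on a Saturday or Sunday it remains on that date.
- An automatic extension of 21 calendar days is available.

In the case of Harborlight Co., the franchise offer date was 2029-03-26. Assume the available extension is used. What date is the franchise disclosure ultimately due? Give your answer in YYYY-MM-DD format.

2029-06-30

From 2029-03-26, 75 calendar days later is 2029-06-09.
2029-06-09 falls on a Saturday. The rules make no weekend/holiday allowance, so it remains 2029-06-09.
Applying the 21-calendar-day extension: 2029-06-09 + 21 days = 2029-06-30.
2029-06-30 is a Saturday; no weekend or holiday adjustment applies.
Deadline: 2029-06-30.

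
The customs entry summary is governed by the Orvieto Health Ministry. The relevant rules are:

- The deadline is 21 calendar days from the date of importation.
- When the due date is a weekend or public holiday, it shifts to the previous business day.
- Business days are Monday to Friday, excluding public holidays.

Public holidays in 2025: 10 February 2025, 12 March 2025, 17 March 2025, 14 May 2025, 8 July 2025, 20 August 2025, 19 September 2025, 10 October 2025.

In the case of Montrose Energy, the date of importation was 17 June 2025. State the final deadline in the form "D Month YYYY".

7 July 2025

Adding 21 calendar days to 17 June 2025 gives 8 July 2025.
Because 8 July 2025 is a listed holiday, the deadline becomes 7 July 2025 (Monday).
The final due date is 7 July 2025.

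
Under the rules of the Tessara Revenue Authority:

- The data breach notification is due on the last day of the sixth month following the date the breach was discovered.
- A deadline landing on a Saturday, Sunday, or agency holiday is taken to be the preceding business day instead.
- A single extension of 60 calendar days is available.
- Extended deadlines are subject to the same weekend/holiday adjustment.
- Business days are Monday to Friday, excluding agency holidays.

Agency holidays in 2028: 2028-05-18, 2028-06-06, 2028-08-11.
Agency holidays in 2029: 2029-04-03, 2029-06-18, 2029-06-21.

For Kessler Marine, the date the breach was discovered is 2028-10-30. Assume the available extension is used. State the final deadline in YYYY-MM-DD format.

2029-06-29

6 months after 2028-10-30 falls in April 2029; the last day of that month is 2029-04-30.
2029-04-30 (Monday) is already a business day.
Add the 60 calendar-day extension to 2029-04-30: 2029-06-29.
2029-06-29 falls on a Friday, which is a business day, so no adjustment is needed.
So the filing is due 2029-06-29.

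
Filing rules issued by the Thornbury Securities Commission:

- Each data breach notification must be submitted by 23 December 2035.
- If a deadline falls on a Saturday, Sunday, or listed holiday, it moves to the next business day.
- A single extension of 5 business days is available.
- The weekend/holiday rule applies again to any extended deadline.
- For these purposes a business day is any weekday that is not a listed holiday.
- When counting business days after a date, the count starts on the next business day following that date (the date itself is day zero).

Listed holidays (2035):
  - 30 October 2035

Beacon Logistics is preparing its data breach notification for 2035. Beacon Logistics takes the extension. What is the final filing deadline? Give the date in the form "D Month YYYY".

The stated deadline is 23 December 2035.
23 December 2035 falls on a Sunday. Rolling to the next business day gives 24 December 2035, a Monday.
Applying the 5-business-day extension: 5 business days after 24 December 2035 is 31 December 2035.
31 December 2035 (Monday) is already a business day.
The final due date is 31 December 2035.

31 December 2035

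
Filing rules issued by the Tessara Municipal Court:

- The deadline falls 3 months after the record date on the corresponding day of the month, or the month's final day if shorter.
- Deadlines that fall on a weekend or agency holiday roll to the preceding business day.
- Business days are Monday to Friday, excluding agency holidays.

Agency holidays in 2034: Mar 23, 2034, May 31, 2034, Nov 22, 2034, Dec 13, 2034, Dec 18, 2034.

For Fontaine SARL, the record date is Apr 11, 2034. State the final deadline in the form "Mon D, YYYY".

Moving 3 months forward from Apr 11, 2034 on the corresponding day gives Jul 11, 2034.
Jul 11, 2034 falls on a Tuesday, which is a business day, so no adjustment is needed.
The final due date is Jul 11, 2034.

Jul 11, 2034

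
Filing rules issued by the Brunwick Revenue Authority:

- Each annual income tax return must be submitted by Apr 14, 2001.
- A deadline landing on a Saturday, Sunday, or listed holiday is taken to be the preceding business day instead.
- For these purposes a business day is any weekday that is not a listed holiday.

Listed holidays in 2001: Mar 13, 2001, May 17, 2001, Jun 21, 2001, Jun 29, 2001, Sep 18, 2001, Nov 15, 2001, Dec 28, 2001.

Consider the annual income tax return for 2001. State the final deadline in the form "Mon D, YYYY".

The statutory due date is Apr 14, 2001.
Because Apr 14, 2001 is a Saturday, the deadline becomes Apr 13, 2001 (Friday).
Final deadline: Apr 13, 2001.

Apr 13, 2001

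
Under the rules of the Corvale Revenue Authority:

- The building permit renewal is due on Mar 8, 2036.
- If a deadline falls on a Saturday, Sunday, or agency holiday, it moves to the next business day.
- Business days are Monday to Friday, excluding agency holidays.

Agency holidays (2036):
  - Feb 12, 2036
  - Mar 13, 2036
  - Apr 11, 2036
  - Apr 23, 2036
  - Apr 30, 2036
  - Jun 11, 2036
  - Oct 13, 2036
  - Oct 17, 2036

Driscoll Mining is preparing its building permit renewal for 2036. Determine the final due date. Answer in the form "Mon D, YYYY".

Mar 10, 2036

The statutory due date is Mar 8, 2036.
Because Mar 8, 2036 is a Saturday, the deadline becomes Mar 10, 2036 (Monday).
Final deadline: Mar 10, 2036.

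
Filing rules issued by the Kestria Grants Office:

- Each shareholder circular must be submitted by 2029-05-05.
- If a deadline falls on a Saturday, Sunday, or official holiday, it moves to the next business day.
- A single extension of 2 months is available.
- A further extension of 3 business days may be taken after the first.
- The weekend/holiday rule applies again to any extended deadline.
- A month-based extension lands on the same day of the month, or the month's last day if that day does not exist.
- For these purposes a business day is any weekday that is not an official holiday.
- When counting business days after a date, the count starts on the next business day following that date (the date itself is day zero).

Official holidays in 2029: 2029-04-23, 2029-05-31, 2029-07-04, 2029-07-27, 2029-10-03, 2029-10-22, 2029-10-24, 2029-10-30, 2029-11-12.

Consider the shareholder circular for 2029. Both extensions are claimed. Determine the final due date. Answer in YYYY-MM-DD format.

The stated deadline is 2029-05-05.
2029-05-05 is a Saturday, so it moves to the next business day, 2029-05-07 (Monday).
Applying the 2 months extension: 2 months after 2029-05-07 is 2029-07-07.
2029-07-07 falls on a Saturday. Rolling to the next business day gives 2029-07-09, a Monday.
Counting 3 further business days from 2029-07-09 reaches 2029-07-12.
2029-07-12 falls on a Thursday, which is a business day, so no adjustment is needed.
Deadline: 2029-07-12.

2029-07-12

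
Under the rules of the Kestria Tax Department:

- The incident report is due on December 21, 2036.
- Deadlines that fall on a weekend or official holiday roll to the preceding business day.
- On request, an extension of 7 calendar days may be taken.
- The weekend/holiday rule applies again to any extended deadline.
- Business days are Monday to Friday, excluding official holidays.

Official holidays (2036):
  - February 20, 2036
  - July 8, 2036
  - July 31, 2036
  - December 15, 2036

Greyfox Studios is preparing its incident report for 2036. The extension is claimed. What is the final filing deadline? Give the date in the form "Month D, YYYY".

The statutory due date is December 21, 2036.
Because December 21, 2036 is a Sunday, the deadline becomes December 19, 2036 (Friday).
Add the 7 calendar-day extension to December 19, 2036: December 26, 2036.
December 26, 2036 is a Friday and not a listed holiday, so it stands.
The final due date is December 26, 2036.

December 26, 2036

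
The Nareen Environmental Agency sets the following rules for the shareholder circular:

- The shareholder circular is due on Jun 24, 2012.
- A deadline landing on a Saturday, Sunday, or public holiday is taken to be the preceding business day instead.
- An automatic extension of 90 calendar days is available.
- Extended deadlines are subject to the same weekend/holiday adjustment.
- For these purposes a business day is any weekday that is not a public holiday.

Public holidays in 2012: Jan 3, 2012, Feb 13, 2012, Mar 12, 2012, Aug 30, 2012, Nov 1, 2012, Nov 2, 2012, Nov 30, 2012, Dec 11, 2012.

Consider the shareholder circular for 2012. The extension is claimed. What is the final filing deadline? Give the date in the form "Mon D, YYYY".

The stated deadline is Jun 24, 2012.
Jun 24, 2012 is a Sunday; the preceding business day is Jun 22, 2012 (Friday).
Applying the 90-calendar-day extension: Jun 22, 2012 + 90 days = Sep 20, 2012.
Sep 20, 2012 is a Thursday and not a listed holiday, so it stands.
The final due date is Sep 20, 2012.

Sep 20, 2012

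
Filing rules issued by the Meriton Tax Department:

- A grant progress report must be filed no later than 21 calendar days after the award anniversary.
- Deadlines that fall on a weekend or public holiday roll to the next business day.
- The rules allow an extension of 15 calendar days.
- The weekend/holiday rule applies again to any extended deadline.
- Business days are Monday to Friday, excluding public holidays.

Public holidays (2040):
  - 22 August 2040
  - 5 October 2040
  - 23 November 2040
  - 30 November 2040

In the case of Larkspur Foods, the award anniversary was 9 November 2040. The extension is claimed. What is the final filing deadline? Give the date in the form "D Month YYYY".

18 December 2040

Adding 21 calendar days to 9 November 2040 gives 30 November 2040.
30 November 2040 is a listed holiday, so it moves to the next business day, 3 December 2040 (Monday).
The 15-calendar-day extension moves the deadline from 3 December 2040 to 18 December 2040.
18 December 2040 falls on a Tuesday, which is a business day, so no adjustment is needed.
Deadline: 18 December 2040.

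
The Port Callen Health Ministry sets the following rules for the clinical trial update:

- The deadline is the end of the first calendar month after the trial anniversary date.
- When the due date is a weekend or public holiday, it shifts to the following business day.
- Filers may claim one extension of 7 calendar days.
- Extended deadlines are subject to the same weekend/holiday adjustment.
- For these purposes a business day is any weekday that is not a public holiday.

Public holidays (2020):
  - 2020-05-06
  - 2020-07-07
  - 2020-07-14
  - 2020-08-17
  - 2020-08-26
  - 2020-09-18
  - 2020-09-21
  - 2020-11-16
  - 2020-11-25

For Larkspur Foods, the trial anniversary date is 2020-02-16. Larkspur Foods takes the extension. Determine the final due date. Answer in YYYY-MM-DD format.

2020-04-07

1 month after 2020-02-16 falls in March 2020; the last day of that month is 2020-03-31.
Since 2020-03-31 is a Tuesday and not a holiday, the date is unchanged.
Add the 7 calendar-day extension to 2020-03-31: 2020-04-07.
Since 2020-04-07 is a Tuesday and not a holiday, the date is unchanged.
The final due date is 2020-04-07.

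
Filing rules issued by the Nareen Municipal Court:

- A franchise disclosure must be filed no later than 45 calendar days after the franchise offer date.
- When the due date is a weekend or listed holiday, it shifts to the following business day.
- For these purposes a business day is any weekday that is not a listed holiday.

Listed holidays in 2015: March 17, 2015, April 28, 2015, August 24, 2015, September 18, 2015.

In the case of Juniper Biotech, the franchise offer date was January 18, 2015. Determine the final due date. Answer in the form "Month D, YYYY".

March 4, 2015

Adding 45 calendar days to January 18, 2015 gives March 4, 2015.
Since March 4, 2015 is a Wednesday and not a holiday, the date is unchanged.
So the filing is due March 4, 2015.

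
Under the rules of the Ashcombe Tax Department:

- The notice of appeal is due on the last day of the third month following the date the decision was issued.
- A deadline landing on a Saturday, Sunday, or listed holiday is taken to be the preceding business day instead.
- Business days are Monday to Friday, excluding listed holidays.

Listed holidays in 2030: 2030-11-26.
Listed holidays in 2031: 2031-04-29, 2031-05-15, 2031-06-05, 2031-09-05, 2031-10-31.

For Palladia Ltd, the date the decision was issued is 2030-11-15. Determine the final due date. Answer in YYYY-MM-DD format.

The third month after 2030-11-15 is February 2031, whose last day is 2031-02-28.
2031-02-28 falls on a Friday, which is a business day, so no adjustment is needed.
Deadline: 2031-02-28.

2031-02-28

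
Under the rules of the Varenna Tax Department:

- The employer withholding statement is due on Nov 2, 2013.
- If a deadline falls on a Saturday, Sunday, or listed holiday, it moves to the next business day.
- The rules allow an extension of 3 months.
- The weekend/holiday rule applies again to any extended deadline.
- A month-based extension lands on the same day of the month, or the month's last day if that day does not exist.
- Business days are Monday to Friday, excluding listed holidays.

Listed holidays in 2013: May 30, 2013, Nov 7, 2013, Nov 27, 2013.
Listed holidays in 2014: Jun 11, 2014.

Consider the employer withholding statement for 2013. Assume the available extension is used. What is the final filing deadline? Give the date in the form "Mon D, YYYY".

Feb 4, 2014

Start from the fixed due date, Nov 2, 2013.
Nov 2, 2013 falls on a Saturday. Rolling to the next business day gives Nov 4, 2013, a Monday.
Applying the 3 months extension: 3 months after Nov 4, 2013 is Feb 4, 2014.
Feb 4, 2014 (Tuesday) is already a business day.
Deadline: Feb 4, 2014.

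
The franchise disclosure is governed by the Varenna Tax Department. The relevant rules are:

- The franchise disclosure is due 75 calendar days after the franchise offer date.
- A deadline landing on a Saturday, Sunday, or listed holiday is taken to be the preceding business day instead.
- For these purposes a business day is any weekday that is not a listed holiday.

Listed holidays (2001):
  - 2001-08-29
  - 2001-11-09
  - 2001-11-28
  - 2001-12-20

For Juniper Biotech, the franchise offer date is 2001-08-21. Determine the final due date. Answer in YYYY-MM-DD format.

Trigger date 2001-08-21 + 75 calendar days = 2001-11-04.
2001-11-04 is a Sunday; the preceding business day is 2001-11-02 (Friday).
So the filing is due 2001-11-02.

2001-11-02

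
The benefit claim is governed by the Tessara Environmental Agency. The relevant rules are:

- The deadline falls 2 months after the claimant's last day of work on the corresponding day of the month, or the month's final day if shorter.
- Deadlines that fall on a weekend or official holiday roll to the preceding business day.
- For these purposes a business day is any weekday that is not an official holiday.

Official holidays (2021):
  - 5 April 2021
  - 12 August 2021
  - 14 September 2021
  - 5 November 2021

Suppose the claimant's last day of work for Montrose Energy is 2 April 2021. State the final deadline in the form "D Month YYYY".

2 June 2021

Moving 2 months forward from 2 April 2021 on the corresponding day gives 2 June 2021.
Since 2 June 2021 is a Wednesday and not a holiday, the date is unchanged.
The final due date is 2 June 2021.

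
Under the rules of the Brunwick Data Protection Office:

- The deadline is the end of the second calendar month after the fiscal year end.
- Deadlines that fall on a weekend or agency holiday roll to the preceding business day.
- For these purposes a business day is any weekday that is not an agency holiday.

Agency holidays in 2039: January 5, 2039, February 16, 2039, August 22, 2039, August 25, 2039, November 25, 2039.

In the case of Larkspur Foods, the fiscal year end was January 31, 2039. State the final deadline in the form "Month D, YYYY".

2 months after January 31, 2039 is March 2039; that month ends on March 31, 2039.
March 31, 2039 (Thursday) is already a business day.
Deadline: March 31, 2039.

March 31, 2039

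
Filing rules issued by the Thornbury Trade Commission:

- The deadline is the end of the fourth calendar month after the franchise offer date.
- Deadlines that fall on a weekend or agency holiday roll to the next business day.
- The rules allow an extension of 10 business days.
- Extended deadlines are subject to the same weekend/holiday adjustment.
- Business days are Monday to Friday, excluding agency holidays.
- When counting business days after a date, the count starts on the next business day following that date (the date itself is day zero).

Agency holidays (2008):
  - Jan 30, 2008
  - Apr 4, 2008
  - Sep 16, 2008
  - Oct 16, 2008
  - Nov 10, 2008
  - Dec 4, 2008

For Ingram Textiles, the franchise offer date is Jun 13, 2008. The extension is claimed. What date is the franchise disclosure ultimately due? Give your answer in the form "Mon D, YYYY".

Nov 17, 2008

The fourth month after Jun 13, 2008 is October 2008, whose last day is Oct 31, 2008.
Oct 31, 2008 is a Friday and not a listed holiday, so it stands.
Counting 10 further business days from Oct 31, 2008 reaches Nov 17, 2008.
Nov 17, 2008 is a Monday and not a listed holiday, so it stands.
Final deadline: Nov 17, 2008.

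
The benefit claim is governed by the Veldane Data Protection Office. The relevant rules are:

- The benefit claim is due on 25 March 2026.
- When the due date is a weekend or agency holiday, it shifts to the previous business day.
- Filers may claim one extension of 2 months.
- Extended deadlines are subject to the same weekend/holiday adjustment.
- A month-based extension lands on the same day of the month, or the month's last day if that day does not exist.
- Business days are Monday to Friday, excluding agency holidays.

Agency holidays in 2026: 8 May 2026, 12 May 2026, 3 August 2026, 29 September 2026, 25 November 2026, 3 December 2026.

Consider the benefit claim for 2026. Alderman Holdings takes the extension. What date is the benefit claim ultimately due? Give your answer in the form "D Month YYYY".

Start from the fixed due date, 25 March 2026.
25 March 2026 falls on a Wednesday, which is a business day, so no adjustment is needed.
Applying the 2 months extension: 2 months after 25 March 2026 is 25 May 2026.
25 May 2026 (Monday) is already a business day.
Deadline: 25 May 2026.

25 May 2026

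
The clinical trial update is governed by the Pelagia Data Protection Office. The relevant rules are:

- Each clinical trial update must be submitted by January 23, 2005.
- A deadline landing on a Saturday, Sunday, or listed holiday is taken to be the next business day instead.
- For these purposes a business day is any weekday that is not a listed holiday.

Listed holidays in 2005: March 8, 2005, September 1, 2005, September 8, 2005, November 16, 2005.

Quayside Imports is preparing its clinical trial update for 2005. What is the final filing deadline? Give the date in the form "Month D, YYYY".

January 24, 2005

Start from the fixed due date, January 23, 2005.
January 23, 2005 falls on a Sunday. Rolling to the next business day gives January 24, 2005, a Monday.
So the filing is due January 24, 2005.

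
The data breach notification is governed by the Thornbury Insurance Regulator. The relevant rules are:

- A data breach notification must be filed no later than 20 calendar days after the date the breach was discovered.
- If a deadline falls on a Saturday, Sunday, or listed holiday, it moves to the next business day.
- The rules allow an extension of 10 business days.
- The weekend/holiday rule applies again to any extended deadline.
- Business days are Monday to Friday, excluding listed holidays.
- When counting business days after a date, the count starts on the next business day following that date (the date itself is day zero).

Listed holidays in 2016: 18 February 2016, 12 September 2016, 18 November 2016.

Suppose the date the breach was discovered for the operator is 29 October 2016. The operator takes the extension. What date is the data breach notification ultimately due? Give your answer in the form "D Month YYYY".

5 December 2016

Trigger date 29 October 2016 + 20 calendar days = 18 November 2016.
18 November 2016 falls on a listed holiday. Rolling to the next business day gives 21 November 2016, a Monday.
The 10-business-day extension runs from 21 November 2016 to 5 December 2016.
5 December 2016 falls on a Monday, which is a business day, so no adjustment is needed.
So the filing is due 5 December 2016.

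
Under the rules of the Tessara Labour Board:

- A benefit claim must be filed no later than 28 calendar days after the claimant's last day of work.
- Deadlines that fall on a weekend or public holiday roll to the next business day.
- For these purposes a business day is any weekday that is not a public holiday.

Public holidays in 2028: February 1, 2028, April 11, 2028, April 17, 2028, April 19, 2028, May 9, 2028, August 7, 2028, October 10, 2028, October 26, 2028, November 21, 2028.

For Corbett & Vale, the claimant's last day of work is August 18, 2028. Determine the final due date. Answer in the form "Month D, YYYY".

September 15, 2028

From August 18, 2028, 28 calendar days later is September 15, 2028.
September 15, 2028 is a Friday and not a listed holiday, so it stands.
The final due date is September 15, 2028.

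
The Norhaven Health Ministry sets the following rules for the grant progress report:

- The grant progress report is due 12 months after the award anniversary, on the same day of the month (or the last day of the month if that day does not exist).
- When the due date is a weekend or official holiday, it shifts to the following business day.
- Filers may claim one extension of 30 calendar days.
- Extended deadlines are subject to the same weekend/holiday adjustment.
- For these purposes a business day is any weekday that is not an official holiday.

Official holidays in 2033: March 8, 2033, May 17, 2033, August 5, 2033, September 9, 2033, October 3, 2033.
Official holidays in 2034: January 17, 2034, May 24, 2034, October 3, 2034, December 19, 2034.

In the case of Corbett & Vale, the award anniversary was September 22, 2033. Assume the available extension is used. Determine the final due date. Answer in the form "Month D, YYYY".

Moving 12 months forward from September 22, 2033 on the corresponding day gives September 22, 2034.
September 22, 2034 is a Friday and not a listed holiday, so it stands.
Applying the 30-calendar-day extension: September 22, 2034 + 30 days = October 22, 2034.
October 22, 2034 falls on a Sunday. Rolling to the next business day gives October 23, 2034, a Monday.
Deadline: October 23, 2034.

October 23, 2034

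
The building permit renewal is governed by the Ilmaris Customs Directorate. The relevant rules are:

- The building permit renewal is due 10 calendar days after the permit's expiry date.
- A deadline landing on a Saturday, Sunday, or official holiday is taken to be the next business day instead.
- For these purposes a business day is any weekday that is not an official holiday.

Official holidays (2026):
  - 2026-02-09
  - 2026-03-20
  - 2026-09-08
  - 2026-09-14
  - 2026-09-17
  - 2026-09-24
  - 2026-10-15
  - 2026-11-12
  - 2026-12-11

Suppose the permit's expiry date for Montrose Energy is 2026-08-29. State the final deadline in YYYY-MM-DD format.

2026-09-09

Trigger date 2026-08-29 + 10 calendar days = 2026-09-08.
2026-09-08 falls on a listed holiday. Rolling to the next business day gives 2026-09-09, a Wednesday.
The final due date is 2026-09-09.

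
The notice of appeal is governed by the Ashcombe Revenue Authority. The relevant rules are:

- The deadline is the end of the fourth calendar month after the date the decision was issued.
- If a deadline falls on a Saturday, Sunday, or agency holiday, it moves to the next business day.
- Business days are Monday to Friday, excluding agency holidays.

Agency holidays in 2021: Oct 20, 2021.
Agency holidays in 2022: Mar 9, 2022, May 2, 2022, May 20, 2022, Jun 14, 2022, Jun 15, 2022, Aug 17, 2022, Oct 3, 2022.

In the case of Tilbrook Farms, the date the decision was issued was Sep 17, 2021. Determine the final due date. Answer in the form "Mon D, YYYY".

4 months after Sep 17, 2021 falls in January 2022; the last day of that month is Jan 31, 2022.
Jan 31, 2022 (Monday) is already a business day.
The final due date is Jan 31, 2022.

Jan 31, 2022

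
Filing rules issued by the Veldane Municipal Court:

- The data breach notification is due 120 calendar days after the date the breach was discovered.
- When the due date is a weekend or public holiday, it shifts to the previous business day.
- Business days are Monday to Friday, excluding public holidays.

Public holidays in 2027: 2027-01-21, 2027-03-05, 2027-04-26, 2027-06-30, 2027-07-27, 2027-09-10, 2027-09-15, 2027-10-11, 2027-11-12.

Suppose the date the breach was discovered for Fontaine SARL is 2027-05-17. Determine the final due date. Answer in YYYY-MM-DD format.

2027-09-14

120 calendar days after 2027-05-17 is 2027-09-14.
2027-09-14 is a Tuesday and not a listed holiday, so it stands.
The final due date is 2027-09-14.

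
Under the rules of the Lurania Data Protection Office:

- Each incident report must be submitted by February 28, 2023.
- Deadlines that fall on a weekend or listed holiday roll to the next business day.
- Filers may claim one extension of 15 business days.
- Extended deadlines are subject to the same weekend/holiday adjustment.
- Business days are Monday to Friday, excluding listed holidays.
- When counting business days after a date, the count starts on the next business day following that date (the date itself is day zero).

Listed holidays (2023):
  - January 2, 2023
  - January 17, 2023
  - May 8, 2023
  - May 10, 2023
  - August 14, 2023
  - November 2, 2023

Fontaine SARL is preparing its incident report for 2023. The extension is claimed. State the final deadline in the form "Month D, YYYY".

Start from the fixed due date, February 28, 2023.
Since February 28, 2023 is a Tuesday and not a holiday, the date is unchanged.
Counting 15 further business days from February 28, 2023 reaches March 21, 2023.
March 21, 2023 (Tuesday) is already a business day.
So the filing is due March 21, 2023.

March 21, 2023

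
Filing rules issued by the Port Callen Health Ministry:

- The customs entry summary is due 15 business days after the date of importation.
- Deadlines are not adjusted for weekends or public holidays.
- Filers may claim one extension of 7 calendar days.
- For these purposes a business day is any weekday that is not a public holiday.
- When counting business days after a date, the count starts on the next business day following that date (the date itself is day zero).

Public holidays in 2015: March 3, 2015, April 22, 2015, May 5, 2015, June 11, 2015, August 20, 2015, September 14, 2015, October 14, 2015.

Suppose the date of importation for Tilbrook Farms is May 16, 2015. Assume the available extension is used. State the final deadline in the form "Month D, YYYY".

June 12, 2015

15 business days after May 16, 2015, excluding weekends and holidays, is June 5, 2015.
June 5, 2015 falls on a Friday. The rules make no weekend/holiday allowance, so it remains June 5, 2015.
Add the 7 calendar-day extension to June 5, 2015: June 12, 2015.
June 12, 2015 is a Friday; no weekend or holiday adjustment applies.
Deadline: June 12, 2015.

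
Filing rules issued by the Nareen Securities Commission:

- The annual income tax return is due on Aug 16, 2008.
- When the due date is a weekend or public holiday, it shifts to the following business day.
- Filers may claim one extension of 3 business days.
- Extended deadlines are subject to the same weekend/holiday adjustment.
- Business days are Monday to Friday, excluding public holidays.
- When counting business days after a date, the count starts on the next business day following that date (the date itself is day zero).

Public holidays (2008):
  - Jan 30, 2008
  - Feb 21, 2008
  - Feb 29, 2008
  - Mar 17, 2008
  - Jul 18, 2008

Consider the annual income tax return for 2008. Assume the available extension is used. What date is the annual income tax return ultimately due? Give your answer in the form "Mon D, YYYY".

Aug 21, 2008

The statutory due date is Aug 16, 2008.
Aug 16, 2008 falls on a Saturday. Rolling to the next business day gives Aug 18, 2008, a Monday.
Applying the 3-business-day extension: 3 business days after Aug 18, 2008 is Aug 21, 2008.
Aug 21, 2008 (Thursday) is already a business day.
So the filing is due Aug 21, 2008.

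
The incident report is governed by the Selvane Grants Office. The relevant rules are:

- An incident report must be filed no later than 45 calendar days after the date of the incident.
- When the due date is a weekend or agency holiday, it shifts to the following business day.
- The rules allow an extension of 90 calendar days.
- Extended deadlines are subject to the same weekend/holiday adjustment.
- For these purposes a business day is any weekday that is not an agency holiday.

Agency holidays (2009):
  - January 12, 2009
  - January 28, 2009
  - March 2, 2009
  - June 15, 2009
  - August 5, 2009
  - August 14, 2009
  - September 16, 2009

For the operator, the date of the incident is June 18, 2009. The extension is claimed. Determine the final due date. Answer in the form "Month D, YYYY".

45 calendar days after June 18, 2009 is August 2, 2009.
August 2, 2009 falls on a Sunday. Rolling to the next business day gives August 3, 2009, a Monday.
Applying the 90-calendar-day extension: August 3, 2009 + 90 days = November 1, 2009.
Because November 1, 2009 is a Sunday, the deadline becomes November 2, 2009 (Monday).
The final due date is November 2, 2009.

November 2, 2009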